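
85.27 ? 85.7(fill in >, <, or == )<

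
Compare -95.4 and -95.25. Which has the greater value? -95.25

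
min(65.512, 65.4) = 65.4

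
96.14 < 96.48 True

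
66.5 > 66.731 False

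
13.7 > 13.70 False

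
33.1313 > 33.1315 False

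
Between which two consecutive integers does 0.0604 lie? 0 and 1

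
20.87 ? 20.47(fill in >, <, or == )>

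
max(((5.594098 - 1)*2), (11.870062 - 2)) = 9.870062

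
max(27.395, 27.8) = 27.8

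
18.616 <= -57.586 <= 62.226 False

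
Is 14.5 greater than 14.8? No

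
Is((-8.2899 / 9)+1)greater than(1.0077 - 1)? Yes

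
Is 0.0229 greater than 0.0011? Yes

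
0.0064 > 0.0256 False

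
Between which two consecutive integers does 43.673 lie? 43 and 44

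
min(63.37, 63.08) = 63.08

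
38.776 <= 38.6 False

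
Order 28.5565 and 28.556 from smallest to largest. 28.556, 28.5565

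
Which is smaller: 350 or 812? 350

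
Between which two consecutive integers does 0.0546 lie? 0 and 1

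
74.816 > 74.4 True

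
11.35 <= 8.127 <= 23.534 False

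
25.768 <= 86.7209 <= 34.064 False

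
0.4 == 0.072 False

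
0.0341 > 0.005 True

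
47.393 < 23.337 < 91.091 False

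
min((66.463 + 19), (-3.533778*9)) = -31.804002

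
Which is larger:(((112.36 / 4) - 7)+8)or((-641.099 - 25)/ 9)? (((112.36 / 4) - 7)+8)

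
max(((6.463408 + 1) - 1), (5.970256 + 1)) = 6.970256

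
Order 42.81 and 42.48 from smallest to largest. 42.48, 42.81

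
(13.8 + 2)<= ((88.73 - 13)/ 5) False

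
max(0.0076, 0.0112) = 0.0112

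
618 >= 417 True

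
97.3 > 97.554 False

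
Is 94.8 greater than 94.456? Yes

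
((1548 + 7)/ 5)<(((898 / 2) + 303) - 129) True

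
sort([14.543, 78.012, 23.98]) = [14.543, 23.98, 78.012]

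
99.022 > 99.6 False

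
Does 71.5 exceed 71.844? No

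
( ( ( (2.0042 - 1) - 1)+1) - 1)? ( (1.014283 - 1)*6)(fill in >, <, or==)<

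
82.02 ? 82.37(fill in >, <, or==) <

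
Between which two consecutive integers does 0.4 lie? 0 and 1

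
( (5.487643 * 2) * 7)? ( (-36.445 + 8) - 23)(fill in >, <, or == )>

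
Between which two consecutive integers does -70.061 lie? -71 and -70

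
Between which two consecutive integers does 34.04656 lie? 34 and 35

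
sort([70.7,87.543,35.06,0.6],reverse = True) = [87.543,70.7,35.06,0.6]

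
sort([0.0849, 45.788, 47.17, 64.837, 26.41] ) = [0.0849, 26.41, 45.788, 47.17, 64.837]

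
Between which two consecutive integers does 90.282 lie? 90 and 91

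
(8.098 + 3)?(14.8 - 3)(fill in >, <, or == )<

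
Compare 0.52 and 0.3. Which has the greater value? 0.52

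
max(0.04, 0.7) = 0.7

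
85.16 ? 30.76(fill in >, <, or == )>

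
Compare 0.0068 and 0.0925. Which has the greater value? 0.0925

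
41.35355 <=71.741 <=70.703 False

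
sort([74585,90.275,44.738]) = [44.738,90.275,74585]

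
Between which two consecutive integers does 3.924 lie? 3 and 4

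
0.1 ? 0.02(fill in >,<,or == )>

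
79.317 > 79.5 False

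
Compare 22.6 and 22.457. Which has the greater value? 22.6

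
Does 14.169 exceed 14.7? No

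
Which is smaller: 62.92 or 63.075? 62.92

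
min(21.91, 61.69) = 21.91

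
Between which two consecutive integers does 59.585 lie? 59 and 60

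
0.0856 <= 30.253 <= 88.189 True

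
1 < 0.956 False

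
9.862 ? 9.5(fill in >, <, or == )>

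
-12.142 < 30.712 True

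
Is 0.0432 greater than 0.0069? Yes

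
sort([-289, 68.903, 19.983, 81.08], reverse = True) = [81.08, 68.903, 19.983, -289]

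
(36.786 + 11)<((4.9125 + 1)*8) False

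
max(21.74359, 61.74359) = 61.74359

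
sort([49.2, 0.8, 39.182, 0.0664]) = [0.0664, 0.8, 39.182, 49.2]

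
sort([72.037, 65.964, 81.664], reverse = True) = [81.664, 72.037, 65.964]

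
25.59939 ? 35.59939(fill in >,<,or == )<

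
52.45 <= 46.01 False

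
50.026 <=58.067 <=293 True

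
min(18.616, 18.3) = 18.3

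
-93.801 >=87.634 False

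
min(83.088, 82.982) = 82.982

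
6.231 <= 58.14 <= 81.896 True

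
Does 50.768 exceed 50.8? No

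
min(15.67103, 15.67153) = 15.67103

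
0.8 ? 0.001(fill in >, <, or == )>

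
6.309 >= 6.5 False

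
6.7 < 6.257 False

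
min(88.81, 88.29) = 88.29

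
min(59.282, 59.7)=59.282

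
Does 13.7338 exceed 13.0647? Yes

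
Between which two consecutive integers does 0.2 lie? 0 and 1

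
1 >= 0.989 True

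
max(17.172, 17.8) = 17.8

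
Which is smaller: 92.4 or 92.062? 92.062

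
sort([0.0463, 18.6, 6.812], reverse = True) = [18.6, 6.812, 0.0463]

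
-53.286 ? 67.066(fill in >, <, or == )<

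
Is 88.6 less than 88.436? No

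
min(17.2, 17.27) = 17.2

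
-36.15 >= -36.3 True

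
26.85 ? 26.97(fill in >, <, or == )<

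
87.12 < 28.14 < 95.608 False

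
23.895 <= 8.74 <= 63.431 False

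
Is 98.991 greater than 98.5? Yes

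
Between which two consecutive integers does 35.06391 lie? 35 and 36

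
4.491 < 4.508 True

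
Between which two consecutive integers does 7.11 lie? 7 and 8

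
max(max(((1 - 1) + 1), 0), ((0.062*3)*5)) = 1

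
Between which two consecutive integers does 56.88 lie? 56 and 57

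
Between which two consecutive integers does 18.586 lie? 18 and 19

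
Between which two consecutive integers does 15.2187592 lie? 15 and 16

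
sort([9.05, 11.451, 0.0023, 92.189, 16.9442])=[0.0023, 9.05, 11.451, 16.9442, 92.189]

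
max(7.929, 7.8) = 7.929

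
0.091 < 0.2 True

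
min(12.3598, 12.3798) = 12.3598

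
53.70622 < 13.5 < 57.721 False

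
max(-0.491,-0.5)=-0.491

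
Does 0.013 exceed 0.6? No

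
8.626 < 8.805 True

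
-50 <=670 True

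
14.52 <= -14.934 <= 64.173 False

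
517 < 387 False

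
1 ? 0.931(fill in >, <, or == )>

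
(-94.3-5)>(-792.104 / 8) False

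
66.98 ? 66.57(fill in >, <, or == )>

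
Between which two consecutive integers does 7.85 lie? 7 and 8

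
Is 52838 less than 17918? No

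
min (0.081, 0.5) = 0.081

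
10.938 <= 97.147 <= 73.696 False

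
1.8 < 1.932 True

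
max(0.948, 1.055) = 1.055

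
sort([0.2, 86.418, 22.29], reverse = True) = [86.418, 22.29, 0.2]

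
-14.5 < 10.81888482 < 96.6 True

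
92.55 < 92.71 True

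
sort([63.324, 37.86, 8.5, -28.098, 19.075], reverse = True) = [63.324, 37.86, 19.075, 8.5, -28.098]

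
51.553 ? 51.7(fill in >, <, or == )<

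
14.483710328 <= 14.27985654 False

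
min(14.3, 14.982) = 14.3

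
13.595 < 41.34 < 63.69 True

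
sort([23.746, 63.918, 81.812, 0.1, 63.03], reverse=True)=[81.812, 63.918, 63.03, 23.746, 0.1]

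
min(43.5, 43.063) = 43.063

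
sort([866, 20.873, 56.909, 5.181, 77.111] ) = [5.181, 20.873, 56.909, 77.111, 866]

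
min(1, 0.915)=0.915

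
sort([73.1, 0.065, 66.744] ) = [0.065, 66.744, 73.1]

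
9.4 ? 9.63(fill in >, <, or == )<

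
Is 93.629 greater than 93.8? No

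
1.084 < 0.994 False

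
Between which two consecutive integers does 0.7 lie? 0 and 1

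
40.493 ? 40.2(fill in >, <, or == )>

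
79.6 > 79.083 True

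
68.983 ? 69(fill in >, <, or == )<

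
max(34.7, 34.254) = 34.7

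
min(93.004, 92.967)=92.967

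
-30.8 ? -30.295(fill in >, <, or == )<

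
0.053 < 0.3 True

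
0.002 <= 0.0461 True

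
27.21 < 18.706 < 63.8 False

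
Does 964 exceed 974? No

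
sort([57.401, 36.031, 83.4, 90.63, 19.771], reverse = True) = [90.63, 83.4, 57.401, 36.031, 19.771]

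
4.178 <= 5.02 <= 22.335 True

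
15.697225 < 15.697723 True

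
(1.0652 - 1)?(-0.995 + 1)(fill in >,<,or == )>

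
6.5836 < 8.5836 True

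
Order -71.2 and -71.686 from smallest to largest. -71.686, -71.2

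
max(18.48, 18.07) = 18.48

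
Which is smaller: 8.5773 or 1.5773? 1.5773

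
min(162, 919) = 162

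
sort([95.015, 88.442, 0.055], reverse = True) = [95.015, 88.442, 0.055]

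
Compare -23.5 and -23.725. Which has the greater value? -23.5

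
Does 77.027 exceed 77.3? No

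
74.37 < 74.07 False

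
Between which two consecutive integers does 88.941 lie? 88 and 89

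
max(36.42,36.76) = 36.76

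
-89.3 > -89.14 False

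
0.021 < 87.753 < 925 True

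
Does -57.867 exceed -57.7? No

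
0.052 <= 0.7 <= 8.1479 True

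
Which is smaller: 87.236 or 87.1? 87.1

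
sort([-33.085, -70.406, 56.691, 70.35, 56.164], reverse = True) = [70.35, 56.691, 56.164, -33.085, -70.406]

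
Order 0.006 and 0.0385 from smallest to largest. 0.006, 0.0385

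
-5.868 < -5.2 True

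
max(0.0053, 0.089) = 0.089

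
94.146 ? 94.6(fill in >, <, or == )<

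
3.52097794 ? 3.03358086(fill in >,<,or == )>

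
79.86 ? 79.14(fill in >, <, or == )>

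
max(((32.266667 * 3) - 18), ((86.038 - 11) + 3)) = 78.800001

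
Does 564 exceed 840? No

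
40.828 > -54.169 True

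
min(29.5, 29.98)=29.5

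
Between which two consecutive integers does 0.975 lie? 0 and 1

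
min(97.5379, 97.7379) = 97.5379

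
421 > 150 True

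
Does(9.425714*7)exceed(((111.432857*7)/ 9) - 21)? Yes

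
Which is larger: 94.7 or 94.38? 94.7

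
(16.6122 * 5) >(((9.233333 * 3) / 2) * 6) False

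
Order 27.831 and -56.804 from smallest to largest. -56.804, 27.831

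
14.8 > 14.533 True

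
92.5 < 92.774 True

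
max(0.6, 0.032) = 0.6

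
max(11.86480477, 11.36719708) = 11.86480477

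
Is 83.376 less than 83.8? Yes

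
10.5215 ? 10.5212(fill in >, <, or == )>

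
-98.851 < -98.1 True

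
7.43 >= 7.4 True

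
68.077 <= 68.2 True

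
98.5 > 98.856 False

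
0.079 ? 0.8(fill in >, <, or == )<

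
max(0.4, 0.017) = 0.4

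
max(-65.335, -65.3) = -65.3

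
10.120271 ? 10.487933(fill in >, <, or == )<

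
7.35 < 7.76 True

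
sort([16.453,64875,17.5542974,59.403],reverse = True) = [64875,59.403,17.5542974,16.453]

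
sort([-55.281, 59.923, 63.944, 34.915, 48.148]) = [-55.281, 34.915, 48.148, 59.923, 63.944]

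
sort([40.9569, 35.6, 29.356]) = [29.356, 35.6, 40.9569]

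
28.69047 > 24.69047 True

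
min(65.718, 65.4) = 65.4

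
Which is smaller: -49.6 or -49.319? -49.6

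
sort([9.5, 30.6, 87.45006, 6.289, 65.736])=[6.289, 9.5, 30.6, 65.736, 87.45006]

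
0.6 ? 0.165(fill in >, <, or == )>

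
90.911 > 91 False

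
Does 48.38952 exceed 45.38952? Yes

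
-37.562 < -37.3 True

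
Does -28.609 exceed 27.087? No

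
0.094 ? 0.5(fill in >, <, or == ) <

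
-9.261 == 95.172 False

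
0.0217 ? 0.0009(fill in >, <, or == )>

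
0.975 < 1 True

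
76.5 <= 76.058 False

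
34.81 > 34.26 True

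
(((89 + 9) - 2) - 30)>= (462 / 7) True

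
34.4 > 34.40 False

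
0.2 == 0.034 False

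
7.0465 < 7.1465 True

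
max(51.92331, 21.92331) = 51.92331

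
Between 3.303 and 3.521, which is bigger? 3.521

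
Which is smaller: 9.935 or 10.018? 9.935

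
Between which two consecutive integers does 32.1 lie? 32 and 33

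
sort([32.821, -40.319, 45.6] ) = [-40.319, 32.821, 45.6]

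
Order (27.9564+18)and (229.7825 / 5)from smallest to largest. (27.9564+18), (229.7825 / 5)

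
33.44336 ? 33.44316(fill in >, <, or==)>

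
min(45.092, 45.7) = 45.092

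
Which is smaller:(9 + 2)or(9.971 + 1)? (9.971 + 1)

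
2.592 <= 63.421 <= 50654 True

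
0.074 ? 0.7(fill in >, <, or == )<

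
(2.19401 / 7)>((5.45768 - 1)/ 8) False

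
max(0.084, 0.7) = 0.7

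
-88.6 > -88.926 True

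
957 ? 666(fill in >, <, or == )>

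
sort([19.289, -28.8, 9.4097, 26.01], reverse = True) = [26.01, 19.289, 9.4097, -28.8]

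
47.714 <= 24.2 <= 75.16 False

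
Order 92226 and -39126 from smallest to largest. -39126, 92226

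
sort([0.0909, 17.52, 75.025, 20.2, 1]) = [0.0909, 1, 17.52, 20.2, 75.025]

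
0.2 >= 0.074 True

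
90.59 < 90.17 False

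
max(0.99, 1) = 1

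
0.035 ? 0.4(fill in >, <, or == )<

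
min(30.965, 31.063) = 30.965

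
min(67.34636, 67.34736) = 67.34636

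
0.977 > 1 False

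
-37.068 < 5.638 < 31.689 True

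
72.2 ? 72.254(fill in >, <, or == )<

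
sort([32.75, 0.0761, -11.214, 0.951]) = [-11.214, 0.0761, 0.951, 32.75]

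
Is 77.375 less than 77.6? Yes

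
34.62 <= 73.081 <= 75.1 True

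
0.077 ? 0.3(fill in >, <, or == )<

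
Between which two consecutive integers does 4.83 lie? 4 and 5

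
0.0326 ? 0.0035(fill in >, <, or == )>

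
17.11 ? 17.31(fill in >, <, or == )<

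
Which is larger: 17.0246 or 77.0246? 77.0246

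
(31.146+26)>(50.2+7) False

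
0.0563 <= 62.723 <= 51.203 False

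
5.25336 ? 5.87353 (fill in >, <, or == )<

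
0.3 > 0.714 False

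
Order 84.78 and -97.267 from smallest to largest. -97.267,84.78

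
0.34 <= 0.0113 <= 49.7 False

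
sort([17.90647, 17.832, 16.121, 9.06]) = [9.06, 16.121, 17.832, 17.90647]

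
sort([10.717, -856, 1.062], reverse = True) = [10.717, 1.062, -856]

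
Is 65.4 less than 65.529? Yes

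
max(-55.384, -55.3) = -55.3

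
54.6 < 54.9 True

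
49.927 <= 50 True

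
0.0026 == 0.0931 False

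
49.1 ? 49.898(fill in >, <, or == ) <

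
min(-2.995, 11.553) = -2.995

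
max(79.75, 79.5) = 79.75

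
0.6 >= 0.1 True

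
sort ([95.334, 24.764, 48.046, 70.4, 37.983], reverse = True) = [95.334, 70.4, 48.046, 37.983, 24.764]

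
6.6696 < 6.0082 False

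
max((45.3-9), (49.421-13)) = 36.421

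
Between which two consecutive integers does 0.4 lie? 0 and 1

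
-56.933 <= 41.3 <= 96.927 True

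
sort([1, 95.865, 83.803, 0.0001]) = [0.0001, 1, 83.803, 95.865]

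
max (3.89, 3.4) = 3.89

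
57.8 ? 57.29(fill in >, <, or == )>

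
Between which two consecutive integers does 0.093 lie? 0 and 1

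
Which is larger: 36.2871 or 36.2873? 36.2873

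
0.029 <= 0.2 True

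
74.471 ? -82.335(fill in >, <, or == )>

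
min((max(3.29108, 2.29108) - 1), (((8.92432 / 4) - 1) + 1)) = 2.23108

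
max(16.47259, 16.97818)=16.97818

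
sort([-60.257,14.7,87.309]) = [-60.257,14.7,87.309]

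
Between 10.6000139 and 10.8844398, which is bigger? 10.8844398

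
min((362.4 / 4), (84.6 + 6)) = 90.6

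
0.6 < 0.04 False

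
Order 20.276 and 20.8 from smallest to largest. 20.276, 20.8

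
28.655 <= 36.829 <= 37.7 True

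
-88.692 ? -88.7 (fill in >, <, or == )>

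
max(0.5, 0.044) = 0.5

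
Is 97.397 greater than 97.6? No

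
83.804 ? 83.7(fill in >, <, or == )>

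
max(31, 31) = 31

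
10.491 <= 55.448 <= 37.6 False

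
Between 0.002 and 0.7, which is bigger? 0.7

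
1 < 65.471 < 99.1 True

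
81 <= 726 True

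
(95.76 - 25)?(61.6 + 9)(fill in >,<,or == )>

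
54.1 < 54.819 True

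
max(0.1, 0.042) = 0.1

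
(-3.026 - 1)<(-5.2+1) False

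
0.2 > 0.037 True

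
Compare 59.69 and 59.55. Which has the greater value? 59.69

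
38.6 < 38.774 True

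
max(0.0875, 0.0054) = 0.0875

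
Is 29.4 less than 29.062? No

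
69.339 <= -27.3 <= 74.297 False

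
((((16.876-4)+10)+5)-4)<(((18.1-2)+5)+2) False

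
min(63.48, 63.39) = 63.39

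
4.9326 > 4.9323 True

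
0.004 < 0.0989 True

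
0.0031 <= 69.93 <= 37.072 False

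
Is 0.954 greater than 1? No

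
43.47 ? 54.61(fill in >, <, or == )<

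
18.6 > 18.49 True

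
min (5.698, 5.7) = 5.698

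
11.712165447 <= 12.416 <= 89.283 True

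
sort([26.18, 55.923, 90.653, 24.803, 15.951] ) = [15.951, 24.803, 26.18, 55.923, 90.653]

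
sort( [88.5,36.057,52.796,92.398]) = [36.057,52.796,88.5,92.398]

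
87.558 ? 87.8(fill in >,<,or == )<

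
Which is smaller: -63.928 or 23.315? -63.928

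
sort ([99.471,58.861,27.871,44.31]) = [27.871,44.31,58.861,99.471]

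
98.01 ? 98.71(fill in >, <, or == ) <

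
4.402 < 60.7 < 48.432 False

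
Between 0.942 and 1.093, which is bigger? 1.093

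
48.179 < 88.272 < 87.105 False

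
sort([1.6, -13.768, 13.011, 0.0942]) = [-13.768, 0.0942, 1.6, 13.011]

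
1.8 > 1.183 True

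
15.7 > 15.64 True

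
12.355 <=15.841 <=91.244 True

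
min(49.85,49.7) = 49.7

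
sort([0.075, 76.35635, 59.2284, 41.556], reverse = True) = [76.35635, 59.2284, 41.556, 0.075]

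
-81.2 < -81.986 False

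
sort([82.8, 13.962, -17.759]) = [-17.759, 13.962, 82.8]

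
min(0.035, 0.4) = 0.035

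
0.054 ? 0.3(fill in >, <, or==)<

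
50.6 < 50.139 False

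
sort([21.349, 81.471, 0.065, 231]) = [0.065, 21.349, 81.471, 231]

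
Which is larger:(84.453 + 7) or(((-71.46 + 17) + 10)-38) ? (84.453 + 7)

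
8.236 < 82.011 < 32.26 False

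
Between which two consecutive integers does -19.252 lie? -20 and -19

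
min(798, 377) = 377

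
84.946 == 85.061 False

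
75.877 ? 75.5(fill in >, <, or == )>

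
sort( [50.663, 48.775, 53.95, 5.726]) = [5.726, 48.775, 50.663, 53.95]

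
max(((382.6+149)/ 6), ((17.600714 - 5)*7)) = 88.6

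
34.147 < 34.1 False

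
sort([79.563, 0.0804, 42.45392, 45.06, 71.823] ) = [0.0804, 42.45392, 45.06, 71.823, 79.563]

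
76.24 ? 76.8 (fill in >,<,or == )<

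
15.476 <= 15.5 True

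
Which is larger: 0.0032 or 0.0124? 0.0124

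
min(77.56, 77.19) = 77.19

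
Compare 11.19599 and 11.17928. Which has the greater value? 11.19599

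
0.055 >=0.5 False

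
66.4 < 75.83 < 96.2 True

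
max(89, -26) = 89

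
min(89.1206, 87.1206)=87.1206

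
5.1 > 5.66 False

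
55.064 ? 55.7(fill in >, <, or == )<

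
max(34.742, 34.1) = 34.742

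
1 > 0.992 True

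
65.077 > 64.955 True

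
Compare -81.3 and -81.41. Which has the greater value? -81.3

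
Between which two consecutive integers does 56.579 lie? 56 and 57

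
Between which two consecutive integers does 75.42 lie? 75 and 76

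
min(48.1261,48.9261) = 48.1261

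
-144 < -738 False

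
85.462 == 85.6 False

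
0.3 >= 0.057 True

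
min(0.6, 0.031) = 0.031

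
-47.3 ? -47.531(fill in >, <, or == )>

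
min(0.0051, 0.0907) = 0.0051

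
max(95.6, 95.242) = 95.6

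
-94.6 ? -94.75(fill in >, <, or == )>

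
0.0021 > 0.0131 False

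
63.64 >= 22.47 True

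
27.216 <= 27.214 False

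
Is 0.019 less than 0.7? Yes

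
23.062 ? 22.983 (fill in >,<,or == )>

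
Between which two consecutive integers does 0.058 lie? 0 and 1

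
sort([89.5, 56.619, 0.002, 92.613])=[0.002, 56.619, 89.5, 92.613]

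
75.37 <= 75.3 False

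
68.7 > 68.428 True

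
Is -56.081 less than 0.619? Yes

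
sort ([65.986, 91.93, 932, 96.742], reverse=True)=[932, 96.742, 91.93, 65.986]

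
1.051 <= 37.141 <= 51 True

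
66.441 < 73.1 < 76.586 True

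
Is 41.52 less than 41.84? Yes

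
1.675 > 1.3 True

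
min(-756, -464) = -756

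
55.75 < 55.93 True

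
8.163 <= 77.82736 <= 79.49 True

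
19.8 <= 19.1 False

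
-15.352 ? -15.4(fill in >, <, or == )>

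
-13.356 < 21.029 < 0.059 False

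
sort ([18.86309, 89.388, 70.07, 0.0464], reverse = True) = [89.388, 70.07, 18.86309, 0.0464]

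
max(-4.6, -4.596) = -4.596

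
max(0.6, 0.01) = 0.6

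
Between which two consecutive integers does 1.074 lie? 1 and 2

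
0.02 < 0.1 True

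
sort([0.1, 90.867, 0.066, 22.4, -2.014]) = [-2.014, 0.066, 0.1, 22.4, 90.867]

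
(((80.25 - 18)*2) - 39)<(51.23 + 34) False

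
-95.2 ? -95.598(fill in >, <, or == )>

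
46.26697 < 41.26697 False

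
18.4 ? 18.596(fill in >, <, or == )<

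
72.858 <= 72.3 False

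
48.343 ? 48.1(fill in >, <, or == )>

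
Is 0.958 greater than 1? No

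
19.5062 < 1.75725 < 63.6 False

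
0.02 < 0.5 True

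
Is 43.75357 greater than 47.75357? No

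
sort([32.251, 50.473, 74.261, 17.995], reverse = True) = [74.261, 50.473, 32.251, 17.995]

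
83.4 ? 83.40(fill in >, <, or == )==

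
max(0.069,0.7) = 0.7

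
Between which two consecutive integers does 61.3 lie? 61 and 62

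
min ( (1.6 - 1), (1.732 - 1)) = 0.6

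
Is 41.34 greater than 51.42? No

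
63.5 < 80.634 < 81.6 True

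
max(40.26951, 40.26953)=40.26953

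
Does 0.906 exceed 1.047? No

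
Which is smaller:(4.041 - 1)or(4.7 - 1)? (4.041 - 1)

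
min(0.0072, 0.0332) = 0.0072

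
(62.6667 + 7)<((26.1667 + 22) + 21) False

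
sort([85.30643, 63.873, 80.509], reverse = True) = [85.30643, 80.509, 63.873]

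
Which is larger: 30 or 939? 939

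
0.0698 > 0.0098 True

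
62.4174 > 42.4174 True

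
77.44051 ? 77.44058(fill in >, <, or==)<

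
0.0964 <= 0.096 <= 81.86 False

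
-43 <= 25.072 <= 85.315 True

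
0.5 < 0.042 False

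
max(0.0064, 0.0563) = 0.0563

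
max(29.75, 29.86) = 29.86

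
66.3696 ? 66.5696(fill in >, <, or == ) <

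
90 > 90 False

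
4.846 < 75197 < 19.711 False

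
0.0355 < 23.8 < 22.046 False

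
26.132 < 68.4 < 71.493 True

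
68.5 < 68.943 True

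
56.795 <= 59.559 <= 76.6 True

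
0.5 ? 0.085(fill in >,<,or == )>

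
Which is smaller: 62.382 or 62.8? 62.382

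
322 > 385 False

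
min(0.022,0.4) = 0.022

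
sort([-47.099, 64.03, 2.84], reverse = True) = [64.03, 2.84, -47.099]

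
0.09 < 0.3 True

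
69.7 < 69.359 False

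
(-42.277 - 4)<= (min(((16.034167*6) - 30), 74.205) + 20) True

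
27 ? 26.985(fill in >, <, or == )>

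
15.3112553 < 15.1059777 False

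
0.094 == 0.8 False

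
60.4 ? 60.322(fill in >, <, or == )>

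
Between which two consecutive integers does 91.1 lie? 91 and 92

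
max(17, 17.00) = 17.00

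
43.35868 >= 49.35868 False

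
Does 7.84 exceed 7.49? Yes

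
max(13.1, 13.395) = 13.395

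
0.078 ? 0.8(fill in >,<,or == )<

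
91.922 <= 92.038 True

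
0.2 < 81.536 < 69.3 False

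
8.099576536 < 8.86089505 True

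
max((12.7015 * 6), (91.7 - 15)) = 76.7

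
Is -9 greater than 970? No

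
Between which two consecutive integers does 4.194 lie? 4 and 5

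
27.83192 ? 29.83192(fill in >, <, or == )<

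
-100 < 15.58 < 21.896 True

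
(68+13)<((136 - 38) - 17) False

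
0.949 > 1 False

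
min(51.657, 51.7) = 51.657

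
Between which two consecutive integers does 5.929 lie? 5 and 6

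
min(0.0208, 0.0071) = 0.0071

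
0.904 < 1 True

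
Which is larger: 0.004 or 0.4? 0.4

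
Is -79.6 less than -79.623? No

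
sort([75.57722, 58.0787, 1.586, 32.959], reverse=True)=[75.57722, 58.0787, 32.959, 1.586]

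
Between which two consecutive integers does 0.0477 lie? 0 and 1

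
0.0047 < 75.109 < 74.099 False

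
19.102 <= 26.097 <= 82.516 True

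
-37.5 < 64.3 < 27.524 False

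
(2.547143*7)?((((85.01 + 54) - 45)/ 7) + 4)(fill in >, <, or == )>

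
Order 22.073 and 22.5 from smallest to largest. 22.073,22.5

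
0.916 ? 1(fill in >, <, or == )<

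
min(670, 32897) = 670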